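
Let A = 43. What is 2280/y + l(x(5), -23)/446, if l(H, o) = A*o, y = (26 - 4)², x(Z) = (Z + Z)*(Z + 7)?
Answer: 134551/53966 ≈ 2.4933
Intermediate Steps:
x(Z) = 2*Z*(7 + Z) (x(Z) = (2*Z)*(7 + Z) = 2*Z*(7 + Z))
y = 484 (y = 22² = 484)
l(H, o) = 43*o
2280/y + l(x(5), -23)/446 = 2280/484 + (43*(-23))/446 = 2280*(1/484) - 989*1/446 = 570/121 - 989/446 = 134551/53966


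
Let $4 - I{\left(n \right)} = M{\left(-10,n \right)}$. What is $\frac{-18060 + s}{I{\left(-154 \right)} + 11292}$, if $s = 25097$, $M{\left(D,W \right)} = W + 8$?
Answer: $\frac{7037}{11442} \approx 0.61502$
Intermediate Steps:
$M{\left(D,W \right)} = 8 + W$
$I{\left(n \right)} = -4 - n$ ($I{\left(n \right)} = 4 - \left(8 + n\right) = -4 - n$)
$\frac{-18060 + s}{I{\left(-154 \right)} + 11292} = \frac{-18060 + 25097}{\left(-4 - -154\right) + 11292} = \frac{7037}{\left(-4 + 154\right) + 11292} = \frac{7037}{150 + 11292} = \frac{7037}{11442}$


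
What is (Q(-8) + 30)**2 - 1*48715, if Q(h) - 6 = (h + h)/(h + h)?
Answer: -47346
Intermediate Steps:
Q(h) = 7 (Q(h) = 6 + (h + h)/(h + h) = 6 + (2*h)/((2*h)) = 6 + (2*h)*(1/(2*h)) = 6 + 1 = 7)
(Q(-8) + 30)**2 - 1*48715 = (7 + 30)**2 - 1*48715 = 37**2 - 48715 = 1369 - 48715 = -47346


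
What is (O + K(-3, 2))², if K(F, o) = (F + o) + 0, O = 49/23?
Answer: 676/529 ≈ 1.2779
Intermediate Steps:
O = 49/23 (O = 49*(1/23) = 49/23 ≈ 2.1304)
K(F, o) = F + o
(O + K(-3, 2))² = (49/23 + (-3 + 2))² = (49/23 - 1)² = (26/23)² = 676/529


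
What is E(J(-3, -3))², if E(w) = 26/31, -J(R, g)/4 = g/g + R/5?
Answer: 676/961 ≈ 0.70343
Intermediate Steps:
J(R, g) = -4 - 4*R/5 (J(R, g) = -4*(g/g + R/5) = -4*(1 + R*(⅕)) = -4*(1 + R/5) = -4 - 4*R/5)
E(w) = 26/31 (E(w) = 26*(1/31) = 26/31)
E(J(-3, -3))² = (26/31)² = 676/961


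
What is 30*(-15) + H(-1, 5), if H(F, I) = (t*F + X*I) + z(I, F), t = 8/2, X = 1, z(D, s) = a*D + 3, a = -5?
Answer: -471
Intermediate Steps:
z(D, s) = 3 - 5*D (z(D, s) = -5*D + 3 = 3 - 5*D)
t = 4 (t = 8*(1/2) = 4)
H(F, I) = 3 - 4*I + 4*F (H(F, I) = (4*F + 1*I) + (3 - 5*I) = (4*F + I) + (3 - 5*I) = (I + 4*F) + (3 - 5*I) = 3 - 4*I + 4*F)
30*(-15) + H(-1, 5) = 30*(-15) + (3 - 4*5 + 4*(-1)) = -450 + (3 - 20 - 4) = -450 - 21 = -471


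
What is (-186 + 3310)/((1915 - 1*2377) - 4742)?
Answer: -781/1301 ≈ -0.60031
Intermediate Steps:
(-186 + 3310)/((1915 - 1*2377) - 4742) = 3124/((1915 - 2377) - 4742) = 3124/(-462 - 4742) = 3124/(-5204) = 3124*(-1/5204) = -781/1301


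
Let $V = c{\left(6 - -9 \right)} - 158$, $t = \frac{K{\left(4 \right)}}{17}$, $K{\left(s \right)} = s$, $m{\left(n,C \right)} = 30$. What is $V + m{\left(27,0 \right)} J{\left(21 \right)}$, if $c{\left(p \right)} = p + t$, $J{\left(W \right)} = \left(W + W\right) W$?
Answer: $\frac{447393}{17} \approx 26317.0$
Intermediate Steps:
$J{\left(W \right)} = 2 W^{2}$ ($J{\left(W \right)} = 2 W W = 2 W^{2}$)
$t = \frac{4}{17} \approx 0.23529$
$c{\left(p \right)} = \frac{4}{17} + p$ ($c{\left(p \right)} = p + \frac{4}{17} = \frac{4}{17} + p$)
$V = - \frac{2427}{17}$ ($V = \left(\frac{4}{17} + \left(6 - -9\right)\right) - 158 = \left(\frac{4}{17} + \left(6 + 9\right)\right) - 158 = \left(\frac{4}{17} + 15\right) - 158 = \frac{259}{17} - 158 = - \frac{2427}{17} \approx -142.76$)
$V + m{\left(27,0 \right)} J{\left(21 \right)} = - \frac{2427}{17} + 30 \cdot 2 \cdot 21^{2} = - \frac{2427}{17} + 30 \cdot 2 \cdot 441 = - \frac{2427}{17} + 30 \cdot 882 = - \frac{2427}{17} + 26460 = \frac{447393}{17}$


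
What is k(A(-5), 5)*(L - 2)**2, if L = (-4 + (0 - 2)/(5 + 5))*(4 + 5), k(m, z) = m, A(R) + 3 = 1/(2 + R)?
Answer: -79202/15 ≈ -5280.1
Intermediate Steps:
A(R) = -3 + 1/(2 + R)
L = -189/5 (L = (-4 - 2/10)*9 = (-4 - 2*1/10)*9 = (-4 - 1/5)*9 = -21/5*9 = -189/5 ≈ -37.800)
k(A(-5), 5)*(L - 2)**2 = ((-5 - 3*(-5))/(2 - 5))*(-189/5 - 2)**2 = ((-5 + 15)/(-3))*(-199/5)**2 = -1/3*10*(39601/25) = -10/3*39601/25 = -79202/15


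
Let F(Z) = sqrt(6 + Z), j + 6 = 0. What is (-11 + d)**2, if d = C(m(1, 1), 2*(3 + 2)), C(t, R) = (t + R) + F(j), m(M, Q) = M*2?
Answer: 1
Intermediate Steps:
m(M, Q) = 2*M
j = -6 (j = -6 + 0 = -6)
C(t, R) = R + t (C(t, R) = (t + R) + sqrt(6 - 6) = (R + t) + sqrt(0) = (R + t) + 0 = R + t)
d = 12 (d = 2*(3 + 2) + 2*1 = 2*5 + 2 = 10 + 2 = 12)
(-11 + d)**2 = (-11 + 12)**2 = 1**2 = 1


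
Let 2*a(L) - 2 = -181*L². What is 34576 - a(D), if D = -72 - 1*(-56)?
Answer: 57743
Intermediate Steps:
D = -16 (D = -72 + 56 = -16)
a(L) = 1 - 181*L²/2 (a(L) = 1 + (-181*L²)/2 = 1 - 181*L²/2)
34576 - a(D) = 34576 - (1 - 181/2*(-16)²) = 34576 - (1 - 181/2*256) = 34576 - (1 - 23168) = 34576 - 1*(-23167) = 34576 + 23167 = 57743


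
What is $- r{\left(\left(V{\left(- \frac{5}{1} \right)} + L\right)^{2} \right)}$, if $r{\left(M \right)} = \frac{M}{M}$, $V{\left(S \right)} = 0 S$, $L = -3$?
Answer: $-1$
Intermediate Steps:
$V{\left(S \right)} = 0$
$r{\left(M \right)} = 1$
$- r{\left(\left(V{\left(- \frac{5}{1} \right)} + L\right)^{2} \right)} = \left(-1\right) 1 = -1$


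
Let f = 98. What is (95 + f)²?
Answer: 37249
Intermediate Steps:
(95 + f)² = (95 + 98)² = 193² = 37249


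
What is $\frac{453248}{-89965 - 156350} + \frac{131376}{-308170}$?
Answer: $- \frac{3440746312}{1518137871} \approx -2.2664$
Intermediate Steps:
$\frac{453248}{-89965 - 156350} + \frac{131376}{-308170} = \frac{453248}{-246315} + 131376 \left(- \frac{1}{308170}\right) = 453248 \left(- \frac{1}{246315}\right) - \frac{65688}{154085} = - \frac{453248}{246315} - \frac{65688}{154085} = - \frac{3440746312}{1518137871}$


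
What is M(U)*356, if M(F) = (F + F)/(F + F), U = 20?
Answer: 356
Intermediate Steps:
M(F) = 1 (M(F) = (2*F)/((2*F)) = (2*F)*(1/(2*F)) = 1)
M(U)*356 = 1*356 = 356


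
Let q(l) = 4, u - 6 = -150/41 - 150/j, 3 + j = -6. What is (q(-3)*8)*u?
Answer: 74816/123 ≈ 608.26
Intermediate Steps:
j = -9 (j = -3 - 6 = -9)
u = 2338/123 (u = 6 + (-150/41 - 150/(-9)) = 6 + (-150*1/41 - 150*(-⅑)) = 6 + (-150/41 + 50/3) = 6 + 1600/123 = 2338/123 ≈ 19.008)
(q(-3)*8)*u = (4*8)*(2338/123) = 32*(2338/123) = 74816/123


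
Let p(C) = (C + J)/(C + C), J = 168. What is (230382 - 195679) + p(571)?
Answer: 39631565/1142 ≈ 34704.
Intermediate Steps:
p(C) = (168 + C)/(2*C) (p(C) = (C + 168)/(C + C) = (168 + C)/((2*C)) = (168 + C)*(1/(2*C)) = (168 + C)/(2*C))
(230382 - 195679) + p(571) = (230382 - 195679) + (½)*(168 + 571)/571 = 34703 + (½)*(1/571)*739 = 34703 + 739/1142 = 39631565/1142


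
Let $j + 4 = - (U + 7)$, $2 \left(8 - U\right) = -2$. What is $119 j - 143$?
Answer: $-2523$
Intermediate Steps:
$U = 9$ ($U = 8 - -1 = 8 + 1 = 9$)
$j = -20$ ($j = -4 - \left(9 + 7\right) = -4 - 16 = -20$)
$119 j - 143 = 119 \left(-20\right) - 143 = -2380 - 143 = -2523$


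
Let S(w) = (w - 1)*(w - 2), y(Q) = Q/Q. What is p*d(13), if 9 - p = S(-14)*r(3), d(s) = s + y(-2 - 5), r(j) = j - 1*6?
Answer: 10206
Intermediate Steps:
y(Q) = 1
S(w) = (-1 + w)*(-2 + w)
r(j) = -6 + j (r(j) = j - 6 = -6 + j)
d(s) = 1 + s (d(s) = s + 1 = 1 + s)
p = 729 (p = 9 - (2 + (-14)² - 3*(-14))*(-6 + 3) = 9 - (2 + 196 + 42)*(-3) = 9 - 240*(-3) = 9 - 1*(-720) = 9 + 720 = 729)
p*d(13) = 729*(1 + 13) = 729*14 = 10206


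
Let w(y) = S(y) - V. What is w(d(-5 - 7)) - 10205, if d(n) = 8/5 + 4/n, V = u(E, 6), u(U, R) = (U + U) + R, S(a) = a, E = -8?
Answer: -152906/15 ≈ -10194.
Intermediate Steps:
u(U, R) = R + 2*U (u(U, R) = 2*U + R = R + 2*U)
V = -10 (V = 6 + 2*(-8) = 6 - 16 = -10)
d(n) = 8/5 + 4/n (d(n) = 8*(1/5) + 4/n = 8/5 + 4/n)
w(y) = 10 + y (w(y) = y - 1*(-10) = y + 10 = 10 + y)
w(d(-5 - 7)) - 10205 = (10 + (8/5 + 4/(-5 - 7))) - 10205 = (10 + (8/5 + 4/(-12))) - 10205 = (10 + (8/5 + 4*(-1/12))) - 10205 = (10 + (8/5 - 1/3)) - 10205 = (10 + 19/15) - 10205 = 169/15 - 10205 = -152906/15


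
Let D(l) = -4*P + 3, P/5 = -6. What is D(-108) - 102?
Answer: 21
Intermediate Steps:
P = -30 (P = 5*(-6) = -30)
D(l) = 123 (D(l) = -4*(-30) + 3 = 120 + 3 = 123)
D(-108) - 102 = 123 - 102 = 21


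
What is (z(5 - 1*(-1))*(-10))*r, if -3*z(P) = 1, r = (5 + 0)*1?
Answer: 50/3 ≈ 16.667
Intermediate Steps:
r = 5 (r = 5*1 = 5)
z(P) = -1/3 (z(P) = -1/3*1 = -1/3)
(z(5 - 1*(-1))*(-10))*r = -1/3*(-10)*5 = (10/3)*5 = 50/3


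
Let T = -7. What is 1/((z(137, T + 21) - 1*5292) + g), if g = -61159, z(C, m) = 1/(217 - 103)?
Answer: -114/7575413 ≈ -1.5049e-5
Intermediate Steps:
z(C, m) = 1/114
1/((z(137, T + 21) - 1*5292) + g) = 1/((1/114 - 1*5292) - 61159) = 1/((1/114 - 5292) - 61159) = 1/(-603287/114 - 61159) = 1/(-7575413/114) = -114/7575413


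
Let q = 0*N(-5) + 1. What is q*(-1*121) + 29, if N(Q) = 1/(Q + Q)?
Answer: -92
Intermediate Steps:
N(Q) = 1/(2*Q)
q = 1 (q = 0*((½)/(-5)) + 1 = 0*((½)*(-⅕)) + 1 = 0*(-⅒) + 1 = 0 + 1 = 1)
q*(-1*121) + 29 = 1*(-1*121) + 29 = 1*(-121) + 29 = -121 + 29 = -92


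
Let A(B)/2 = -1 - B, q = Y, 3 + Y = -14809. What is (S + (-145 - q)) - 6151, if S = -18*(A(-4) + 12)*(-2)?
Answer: 9164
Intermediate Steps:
Y = -14812 (Y = -3 - 14809 = -14812)
q = -14812
A(B) = -2 - 2*B (A(B) = 2*(-1 - B) = -2 - 2*B)
S = 648 (S = -18*((-2 - 2*(-4)) + 12)*(-2) = -18*((-2 + 8) + 12)*(-2) = -18*(6 + 12)*(-2) = -18*18*(-2) = -324*(-2) = 648)
(S + (-145 - q)) - 6151 = (648 + (-145 - 1*(-14812))) - 6151 = (648 + (-145 + 14812)) - 6151 = (648 + 14667) - 6151 = 15315 - 6151 = 9164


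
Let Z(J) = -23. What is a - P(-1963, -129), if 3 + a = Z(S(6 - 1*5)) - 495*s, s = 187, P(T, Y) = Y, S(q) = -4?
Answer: -92462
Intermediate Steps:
a = -92591 (a = -3 + (-23 - 495*187) = -3 + (-23 - 92565) = -3 - 92588 = -92591)
a - P(-1963, -129) = -92591 - 1*(-129) = -92591 + 129 = -92462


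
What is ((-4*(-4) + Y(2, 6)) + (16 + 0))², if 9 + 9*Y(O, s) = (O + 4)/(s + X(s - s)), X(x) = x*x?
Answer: 78400/81 ≈ 967.90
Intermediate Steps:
X(x) = x²
Y(O, s) = -1 + (4 + O)/(9*s) (Y(O, s) = -1 + ((O + 4)/(s + (s - s)²))/9 = -1 + ((4 + O)/(s + 0²))/9 = -1 + ((4 + O)/(s + 0))/9 = -1 + ((4 + O)/s)/9 = -1 + (4 + O)/(9*s))
((-4*(-4) + Y(2, 6)) + (16 + 0))² = ((-4*(-4) + (⅑)*(4 + 2 - 9*6)/6) + (16 + 0))² = ((16 + (⅑)*(⅙)*(4 + 2 - 54)) + 16)² = ((16 + (⅑)*(⅙)*(-48)) + 16)² = ((16 - 8/9) + 16)² = (136/9 + 16)² = (280/9)² = 78400/81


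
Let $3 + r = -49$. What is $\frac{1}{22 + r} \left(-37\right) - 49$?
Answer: $- \frac{1433}{30} \approx -47.767$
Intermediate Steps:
$r = -52$ ($r = -3 - 49 = -52$)
$\frac{1}{22 + r} \left(-37\right) - 49 = \frac{1}{22 - 52} \left(-37\right) - 49 = \frac{1}{-30} \left(-37\right) - 49 = \left(- \frac{1}{30}\right) \left(-37\right) - 49 = \frac{37}{30} - 49 = - \frac{1433}{30}$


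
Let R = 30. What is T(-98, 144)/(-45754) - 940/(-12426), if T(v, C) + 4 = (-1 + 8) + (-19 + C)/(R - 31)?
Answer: 11131183/142134801 ≈ 0.078314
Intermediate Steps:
T(v, C) = 22 - C (T(v, C) = -4 + ((-1 + 8) + (-19 + C)/(30 - 31)) = -4 + (7 + (-19 + C)/(-1)) = -4 + (7 + (-19 + C)*(-1)) = -4 + (7 + (19 - C)) = -4 + (26 - C) = 22 - C)
T(-98, 144)/(-45754) - 940/(-12426) = (22 - 1*144)/(-45754) - 940/(-12426) = (22 - 144)*(-1/45754) - 940*(-1/12426) = -122*(-1/45754) + 470/6213 = 61/22877 + 470/6213 = 11131183/142134801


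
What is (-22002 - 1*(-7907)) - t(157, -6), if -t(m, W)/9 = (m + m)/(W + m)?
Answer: -2125519/151 ≈ -14076.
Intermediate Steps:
t(m, W) = -18*m/(W + m) (t(m, W) = -9*(m + m)/(W + m) = -9*2*m/(W + m) = -18*m/(W + m))
(-22002 - 1*(-7907)) - t(157, -6) = (-22002 - 1*(-7907)) - (-18)*157/(-6 + 157) = (-22002 + 7907) - (-18)*157/151 = -14095 - (-18)*157/151 = -14095 - 1*(-2826/151) = -14095 + 2826/151 = -2125519/151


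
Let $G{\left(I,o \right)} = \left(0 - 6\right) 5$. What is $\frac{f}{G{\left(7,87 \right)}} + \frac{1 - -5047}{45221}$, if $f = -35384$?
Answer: $\frac{800125652}{678315} \approx 1179.6$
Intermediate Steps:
$G{\left(I,o \right)} = -30$ ($G{\left(I,o \right)} = \left(-6\right) 5 = -30$)
$\frac{f}{G{\left(7,87 \right)}} + \frac{1 - -5047}{45221} = - \frac{35384}{-30} + \frac{1 - -5047}{45221} = \left(-35384\right) \left(- \frac{1}{30}\right) + \left(1 + 5047\right) \frac{1}{45221} = \frac{17692}{15} + 5048 \cdot \frac{1}{45221} = \frac{17692}{15} + \frac{5048}{45221} = \frac{800125652}{678315}$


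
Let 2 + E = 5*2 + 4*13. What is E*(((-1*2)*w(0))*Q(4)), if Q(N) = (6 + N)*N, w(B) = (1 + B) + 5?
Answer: -28800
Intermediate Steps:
w(B) = 6 + B
Q(N) = N*(6 + N)
E = 60 (E = -2 + (5*2 + 4*13) = -2 + (10 + 52) = -2 + 62 = 60)
E*(((-1*2)*w(0))*Q(4)) = 60*(((-1*2)*(6 + 0))*(4*(6 + 4))) = 60*((-2*6)*(4*10)) = 60*(-12*40) = 60*(-480) = -28800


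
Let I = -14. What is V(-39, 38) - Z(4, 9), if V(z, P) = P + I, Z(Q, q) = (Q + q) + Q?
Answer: 7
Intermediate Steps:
Z(Q, q) = q + 2*Q
V(z, P) = -14 + P (V(z, P) = P - 14 = -14 + P)
V(-39, 38) - Z(4, 9) = (-14 + 38) - (9 + 2*4) = 24 - (9 + 8) = 24 - 1*17 = 24 - 17 = 7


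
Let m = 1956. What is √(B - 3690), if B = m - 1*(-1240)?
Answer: I*√494 ≈ 22.226*I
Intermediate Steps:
B = 3196 (B = 1956 - 1*(-1240) = 1956 + 1240 = 3196)
√(B - 3690) = √(3196 - 3690) = √(-494) = I*√494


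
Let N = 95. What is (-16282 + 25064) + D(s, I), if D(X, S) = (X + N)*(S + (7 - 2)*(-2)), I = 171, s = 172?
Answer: 51769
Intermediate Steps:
D(X, S) = (-10 + S)*(95 + X) (D(X, S) = (X + 95)*(S + (7 - 2)*(-2)) = (95 + X)*(S + 5*(-2)) = (95 + X)*(S - 10) = (95 + X)*(-10 + S) = (-10 + S)*(95 + X))
(-16282 + 25064) + D(s, I) = (-16282 + 25064) + (-950 - 10*172 + 95*171 + 171*172) = 8782 + (-950 - 1720 + 16245 + 29412) = 8782 + 42987 = 51769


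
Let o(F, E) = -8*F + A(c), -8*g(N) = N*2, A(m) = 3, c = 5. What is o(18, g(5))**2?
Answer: 19881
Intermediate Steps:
g(N) = -N/4 (g(N) = -N*2/8 = -N/4)
o(F, E) = 3 - 8*F (o(F, E) = -8*F + 3 = 3 - 8*F)
o(18, g(5))**2 = (3 - 8*18)**2 = (3 - 144)**2 = (-141)**2 = 19881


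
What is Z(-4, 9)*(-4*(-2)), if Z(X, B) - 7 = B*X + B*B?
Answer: 416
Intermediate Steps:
Z(X, B) = 7 + B**2 + B*X (Z(X, B) = 7 + (B*X + B*B) = 7 + (B*X + B**2) = 7 + (B**2 + B*X) = 7 + B**2 + B*X)
Z(-4, 9)*(-4*(-2)) = (7 + 9**2 + 9*(-4))*(-4*(-2)) = (7 + 81 - 36)*8 = 52*8 = 416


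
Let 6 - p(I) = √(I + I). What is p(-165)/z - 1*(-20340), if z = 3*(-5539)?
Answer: 112663258/5539 + I*√330/16617 ≈ 20340.0 + 0.0010932*I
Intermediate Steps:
z = -16617
p(I) = 6 - √2*√I (p(I) = 6 - √(I + I) = 6 - √(2*I) = 6 - √2*√I)
p(-165)/z - 1*(-20340) = (6 - √2*√(-165))/(-16617) - 1*(-20340) = (6 - √2*I*√165)*(-1/16617) + 20340 = (6 - I*√330)*(-1/16617) + 20340 = (-2/5539 + I*√330/16617) + 20340 = 112663258/5539 + I*√330/16617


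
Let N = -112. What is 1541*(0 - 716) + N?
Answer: -1103468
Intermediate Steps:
1541*(0 - 716) + N = 1541*(0 - 716) - 112 = 1541*(-716) - 112 = -1103356 - 112 = -1103468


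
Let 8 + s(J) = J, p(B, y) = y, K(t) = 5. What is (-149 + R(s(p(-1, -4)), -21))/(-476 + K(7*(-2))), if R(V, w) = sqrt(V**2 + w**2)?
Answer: 149/471 - sqrt(65)/157 ≈ 0.26500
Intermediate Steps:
s(J) = -8 + J
(-149 + R(s(p(-1, -4)), -21))/(-476 + K(7*(-2))) = (-149 + sqrt((-8 - 4)**2 + (-21)**2))/(-476 + 5) = (-149 + sqrt((-12)**2 + 441))/(-471) = (-149 + sqrt(144 + 441))*(-1/471) = (-149 + sqrt(585))*(-1/471) = (-149 + 3*sqrt(65))*(-1/471) = 149/471 - sqrt(65)/157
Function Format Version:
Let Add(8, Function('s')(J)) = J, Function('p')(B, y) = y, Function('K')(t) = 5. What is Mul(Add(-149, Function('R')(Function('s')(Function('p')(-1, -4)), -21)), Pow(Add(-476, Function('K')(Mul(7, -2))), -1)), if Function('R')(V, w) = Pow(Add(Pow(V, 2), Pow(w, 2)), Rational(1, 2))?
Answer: Add(Rational(149, 471), Mul(Rational(-1, 157), Pow(65, Rational(1, 2)))) ≈ 0.26500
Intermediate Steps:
Function('s')(J) = Add(-8, J)
Mul(Add(-149, Function('R')(Function('s')(Function('p')(-1, -4)), -21)), Pow(Add(-476, Function('K')(Mul(7, -2))), -1)) = Mul(Add(-149, Pow(Add(Pow(Add(-8, -4), 2), Pow(-21, 2)), Rational(1, 2))), Pow(Add(-476, 5), -1)) = Mul(Add(-149, Pow(Add(Pow(-12, 2), 441), Rational(1, 2))), Pow(-471, -1)) = Mul(Add(-149, Pow(Add(144, 441), Rational(1, 2))), Rational(-1, 471)) = Mul(Add(-149, Pow(585, Rational(1, 2))), Rational(-1, 471)) = Mul(Add(-149, Mul(3, Pow(65, Rational(1, 2)))), Rational(-1, 471)) = Add(Rational(149, 471), Mul(Rational(-1, 157), Pow(65, Rational(1, 2))))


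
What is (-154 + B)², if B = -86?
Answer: 57600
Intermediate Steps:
(-154 + B)² = (-154 - 86)² = (-240)² = 57600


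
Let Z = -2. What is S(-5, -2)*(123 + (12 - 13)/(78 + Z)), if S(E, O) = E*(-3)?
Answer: 140205/76 ≈ 1844.8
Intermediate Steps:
S(E, O) = -3*E
S(-5, -2)*(123 + (12 - 13)/(78 + Z)) = (-3*(-5))*(123 + (12 - 13)/(78 - 2)) = 15*(123 - 1/76) = 15*(9347/76) = 140205/76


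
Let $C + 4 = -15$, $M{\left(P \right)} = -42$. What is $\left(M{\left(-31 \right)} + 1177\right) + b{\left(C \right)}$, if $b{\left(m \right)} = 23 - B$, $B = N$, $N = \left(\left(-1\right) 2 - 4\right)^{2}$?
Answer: $1122$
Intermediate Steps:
$N = 36$ ($N = \left(-2 - 4\right)^{2} = \left(-6\right)^{2} = 36$)
$B = 36$
$C = -19$ ($C = -4 - 15 = -19$)
$b{\left(m \right)} = -13$ ($b{\left(m \right)} = 23 - 36 = -13$)
$\left(M{\left(-31 \right)} + 1177\right) + b{\left(C \right)} = \left(-42 + 1177\right) - 13 = 1135 - 13 = 1122$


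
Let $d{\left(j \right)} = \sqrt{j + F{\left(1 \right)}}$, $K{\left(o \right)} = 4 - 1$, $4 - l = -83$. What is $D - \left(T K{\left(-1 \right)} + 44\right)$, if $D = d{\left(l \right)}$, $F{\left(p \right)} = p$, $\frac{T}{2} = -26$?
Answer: $112 + 2 \sqrt{22} \approx 121.38$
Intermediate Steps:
$l = 87$ ($l = 4 - -83 = 4 + 83 = 87$)
$T = -52$ ($T = 2 \left(-26\right) = -52$)
$K{\left(o \right)} = 3$ ($K{\left(o \right)} = 4 - 1 = 3$)
$d{\left(j \right)} = \sqrt{1 + j}$ ($d{\left(j \right)} = \sqrt{j + 1} = \sqrt{1 + j}$)
$D = 2 \sqrt{22}$ ($D = \sqrt{1 + 87} = \sqrt{88} = 2 \sqrt{22} \approx 9.3808$)
$D - \left(T K{\left(-1 \right)} + 44\right) = 2 \sqrt{22} - \left(\left(-52\right) 3 + 44\right) = 2 \sqrt{22} - \left(-156 + 44\right) = 2 \sqrt{22} - -112 = 2 \sqrt{22} + 112 = 112 + 2 \sqrt{22}$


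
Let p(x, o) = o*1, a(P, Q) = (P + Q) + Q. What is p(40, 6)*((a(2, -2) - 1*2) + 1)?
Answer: -18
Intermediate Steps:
a(P, Q) = P + 2*Q
p(x, o) = o
p(40, 6)*((a(2, -2) - 1*2) + 1) = 6*(((2 + 2*(-2)) - 1*2) + 1) = 6*(((2 - 4) - 2) + 1) = 6*((-2 - 2) + 1) = 6*(-4 + 1) = 6*(-3) = -18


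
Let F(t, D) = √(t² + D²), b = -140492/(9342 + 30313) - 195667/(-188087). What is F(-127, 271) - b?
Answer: 16474443/6583045 + 13*√530 ≈ 301.79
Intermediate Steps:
b = -16474443/6583045 (b = -140492/39655 - 195667*(-1/188087) = -140492*1/39655 + 195667/188087 = -124/35 + 195667/188087 = -16474443/6583045 ≈ -2.5026)
F(t, D) = √(D² + t²)
F(-127, 271) - b = √(271² + (-127)²) - 1*(-16474443/6583045) = √(73441 + 16129) + 16474443/6583045 = √89570 + 16474443/6583045 = 13*√530 + 16474443/6583045 = 16474443/6583045 + 13*√530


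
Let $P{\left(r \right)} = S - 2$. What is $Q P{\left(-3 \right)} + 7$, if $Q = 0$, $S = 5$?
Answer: $7$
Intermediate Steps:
$P{\left(r \right)} = 3$ ($P{\left(r \right)} = 5 - 2 = 3$)
$Q P{\left(-3 \right)} + 7 = 0 \cdot 3 + 7 = 0 + 7 = 7$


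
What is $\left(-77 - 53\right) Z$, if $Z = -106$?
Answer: $13780$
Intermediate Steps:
$\left(-77 - 53\right) Z = \left(-77 - 53\right) \left(-106\right) = \left(-130\right) \left(-106\right) = 13780$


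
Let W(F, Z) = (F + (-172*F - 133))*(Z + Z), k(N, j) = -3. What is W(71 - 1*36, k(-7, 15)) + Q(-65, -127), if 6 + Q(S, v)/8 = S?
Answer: 36140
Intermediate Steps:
Q(S, v) = -48 + 8*S
W(F, Z) = 2*Z*(-133 - 171*F) (W(F, Z) = (F + (-133 - 172*F))*(2*Z) = (-133 - 171*F)*(2*Z) = 2*Z*(-133 - 171*F))
W(71 - 1*36, k(-7, 15)) + Q(-65, -127) = -38*(-3)*(7 + 9*(71 - 1*36)) + (-48 + 8*(-65)) = -38*(-3)*(7 + 9*(71 - 36)) + (-48 - 520) = -38*(-3)*(7 + 9*35) - 568 = -38*(-3)*(7 + 315) - 568 = -38*(-3)*322 - 568 = 36708 - 568 = 36140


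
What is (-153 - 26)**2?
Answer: 32041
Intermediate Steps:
(-153 - 26)**2 = (-179)**2 = 32041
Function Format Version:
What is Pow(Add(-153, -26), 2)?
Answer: 32041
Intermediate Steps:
Pow(Add(-153, -26), 2) = Pow(-179, 2) = 32041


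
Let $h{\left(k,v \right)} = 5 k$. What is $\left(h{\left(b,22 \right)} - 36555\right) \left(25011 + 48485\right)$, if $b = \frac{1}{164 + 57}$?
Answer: $- \frac{593748460400}{221} \approx -2.6866 \cdot 10^{9}$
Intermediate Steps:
$b = \frac{1}{221} \approx 0.0045249$
$\left(h{\left(b,22 \right)} - 36555\right) \left(25011 + 48485\right) = \left(5 \cdot \frac{1}{221} - 36555\right) \left(25011 + 48485\right) = \left(\frac{5}{221} - 36555\right) 73496 = \left(- \frac{8078650}{221}\right) 73496 = - \frac{593748460400}{221}$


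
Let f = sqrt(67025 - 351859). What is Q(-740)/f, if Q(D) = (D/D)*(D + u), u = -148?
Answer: 444*I*sqrt(2354)/12947 ≈ 1.6639*I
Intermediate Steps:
f = 11*I*sqrt(2354) (f = sqrt(-284834) = 11*I*sqrt(2354) ≈ 533.7*I)
Q(D) = -148 + D (Q(D) = (D/D)*(D - 148) = 1*(-148 + D) = -148 + D)
Q(-740)/f = (-148 - 740)/((11*I*sqrt(2354))) = -(-444)*I*sqrt(2354)/12947 = 444*I*sqrt(2354)/12947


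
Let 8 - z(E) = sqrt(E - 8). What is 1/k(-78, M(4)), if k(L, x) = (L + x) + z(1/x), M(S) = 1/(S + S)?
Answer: -8/559 ≈ -0.014311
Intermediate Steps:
M(S) = 1/(2*S)
z(E) = 8 - sqrt(-8 + E) (z(E) = 8 - sqrt(E - 8) = 8 - sqrt(-8 + E))
k(L, x) = 8 + L + x - sqrt(-8 + 1/x) (k(L, x) = (L + x) + (8 - sqrt(-8 + 1/x)) = 8 + L + x - sqrt(-8 + 1/x))
1/k(-78, M(4)) = 1/(8 - 78 + (1/2)/4 - sqrt(-8 + 1/((1/2)/4))) = 1/(8 - 78 + (1/2)*(1/4) - sqrt(-8 + 1/((1/2)*(1/4)))) = 1/(8 - 78 + 1/8 - sqrt(-8 + 1/(1/8))) = 1/(8 - 78 + 1/8 - sqrt(-8 + 8)) = 1/(8 - 78 + 1/8 - sqrt(0)) = 1/(8 - 78 + 1/8 - 1*0) = 1/(8 - 78 + 1/8 + 0) = 1/(-559/8) = -8/559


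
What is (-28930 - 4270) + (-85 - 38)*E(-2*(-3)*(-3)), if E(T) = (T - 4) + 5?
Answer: -31109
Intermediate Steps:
E(T) = 1 + T (E(T) = (-4 + T) + 5 = 1 + T)
(-28930 - 4270) + (-85 - 38)*E(-2*(-3)*(-3)) = (-28930 - 4270) + (-85 - 38)*(1 - 2*(-3)*(-3)) = -33200 - 123*(1 + 6*(-3)) = -33200 - 123*(1 - 18) = -33200 - 123*(-17) = -33200 + 2091 = -31109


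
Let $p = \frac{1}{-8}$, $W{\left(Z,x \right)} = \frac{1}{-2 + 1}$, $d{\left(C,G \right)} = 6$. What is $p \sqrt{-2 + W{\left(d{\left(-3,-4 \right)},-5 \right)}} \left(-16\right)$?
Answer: $2 i \sqrt{3} \approx 3.4641 i$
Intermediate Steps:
$W{\left(Z,x \right)} = -1$ ($W{\left(Z,x \right)} = \frac{1}{-1} = -1$)
$p = - \frac{1}{8} \approx -0.125$
$p \sqrt{-2 + W{\left(d{\left(-3,-4 \right)},-5 \right)}} \left(-16\right) = - \frac{\sqrt{-2 - 1}}{8} \left(-16\right) = - \frac{\sqrt{-3}}{8} \left(-16\right) = - \frac{i \sqrt{3}}{8} \left(-16\right) = 2 i \sqrt{3}$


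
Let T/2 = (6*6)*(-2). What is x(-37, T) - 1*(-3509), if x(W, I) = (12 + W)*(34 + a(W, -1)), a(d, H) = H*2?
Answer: 2709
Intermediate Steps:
a(d, H) = 2*H
T = -144 (T = 2*((6*6)*(-2)) = 2*(36*(-2)) = 2*(-72) = -144)
x(W, I) = 384 + 32*W (x(W, I) = (12 + W)*(34 + 2*(-1)) = (12 + W)*(34 - 2) = (12 + W)*32 = 384 + 32*W)
x(-37, T) - 1*(-3509) = (384 + 32*(-37)) - 1*(-3509) = (384 - 1184) + 3509 = -800 + 3509 = 2709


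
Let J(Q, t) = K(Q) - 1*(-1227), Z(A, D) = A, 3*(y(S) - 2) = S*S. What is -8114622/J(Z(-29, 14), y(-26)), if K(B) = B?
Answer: -4057311/599 ≈ -6773.5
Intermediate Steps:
y(S) = 2 + S²/3 (y(S) = 2 + (S*S)/3 = 2 + S²/3)
J(Q, t) = 1227 + Q (J(Q, t) = Q - 1*(-1227) = Q + 1227 = 1227 + Q)
-8114622/J(Z(-29, 14), y(-26)) = -8114622/(1227 - 29) = -8114622/1198 = -8114622*1/1198 = -4057311/599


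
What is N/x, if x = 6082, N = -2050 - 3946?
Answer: -2998/3041 ≈ -0.98586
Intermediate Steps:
N = -5996
N/x = -5996/6082 = -5996*1/6082 = -2998/3041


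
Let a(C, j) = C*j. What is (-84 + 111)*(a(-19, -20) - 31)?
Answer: 9423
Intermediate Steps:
(-84 + 111)*(a(-19, -20) - 31) = (-84 + 111)*(-19*(-20) - 31) = 27*(380 - 31) = 27*349 = 9423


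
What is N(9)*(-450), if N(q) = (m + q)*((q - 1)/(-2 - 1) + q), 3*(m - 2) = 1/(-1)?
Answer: -30400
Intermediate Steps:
m = 5/3 (m = 2 + (1/(-1))/3 = 2 + (1*(-1))/3 = 2 + (⅓)*(-1) = 2 - ⅓ = 5/3 ≈ 1.6667)
N(q) = (⅓ + 2*q/3)*(5/3 + q) (N(q) = (5/3 + q)*((q - 1)/(-2 - 1) + q) = (5/3 + q)*((-1 + q)/(-3) + q) = (5/3 + q)*((-1 + q)*(-⅓) + q) = (5/3 + q)*((⅓ - q/3) + q) = (5/3 + q)*(⅓ + 2*q/3) = (⅓ + 2*q/3)*(5/3 + q))
N(9)*(-450) = (5/9 + (⅔)*9² + (13/9)*9)*(-450) = (5/9 + (⅔)*81 + 13)*(-450) = (5/9 + 54 + 13)*(-450) = (608/9)*(-450) = -30400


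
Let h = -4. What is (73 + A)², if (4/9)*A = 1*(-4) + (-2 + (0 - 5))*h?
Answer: 16129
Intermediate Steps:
A = 54 (A = 9*(1*(-4) + (-2 + (0 - 5))*(-4))/4 = 9*(-4 + (-2 - 5)*(-4))/4 = 9*(-4 - 7*(-4))/4 = 9*(-4 + 28)/4 = (9/4)*24 = 54)
(73 + A)² = (73 + 54)² = 127² = 16129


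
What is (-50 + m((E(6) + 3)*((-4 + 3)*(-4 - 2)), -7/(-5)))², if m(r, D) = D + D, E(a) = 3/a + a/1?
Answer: 55696/25 ≈ 2227.8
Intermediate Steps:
E(a) = a + 3/a (E(a) = 3/a + a*1 = 3/a + a = a + 3/a)
m(r, D) = 2*D
(-50 + m((E(6) + 3)*((-4 + 3)*(-4 - 2)), -7/(-5)))² = (-50 + 2*(-7/(-5)))² = (-50 + 2*(-7*(-⅕)))² = (-50 + 2*(7/5))² = (-50 + 14/5)² = (-236/5)² = 55696/25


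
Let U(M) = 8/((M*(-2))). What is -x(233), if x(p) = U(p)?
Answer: 4/233 ≈ 0.017167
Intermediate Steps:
U(M) = -4/M (U(M) = 8/((-2*M)) = 8*(-1/(2*M)) = -4/M)
x(p) = -4/p
-x(233) = -(-4)/233 = -1*(-4/233) = 4/233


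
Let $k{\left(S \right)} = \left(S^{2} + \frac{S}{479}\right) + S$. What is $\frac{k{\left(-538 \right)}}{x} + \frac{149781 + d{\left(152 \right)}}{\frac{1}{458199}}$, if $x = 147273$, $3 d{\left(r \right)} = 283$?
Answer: $\frac{692061844772506646}{10077681} \approx 6.8673 \cdot 10^{10}$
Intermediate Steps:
$d{\left(r \right)} = \frac{283}{3}$ ($d{\left(r \right)} = \frac{1}{3} \cdot 283 = \frac{283}{3}$)
$k{\left(S \right)} = S^{2} + \frac{480 S}{479}$ ($k{\left(S \right)} = \left(S^{2} + \frac{S}{479}\right) + S = S^{2} + \frac{480 S}{479}$)
$\frac{k{\left(-538 \right)}}{x} + \frac{149781 + d{\left(152 \right)}}{\frac{1}{458199}} = \frac{\frac{1}{479} \left(-538\right) \left(480 + 479 \left(-538\right)\right)}{147273} + \frac{149781 + \frac{283}{3}}{\frac{1}{458199}} = \frac{1}{479} \left(-538\right) \left(480 - 257702\right) \frac{1}{147273} + \frac{449626 \frac{1}{\frac{1}{458199}}}{3} = \frac{1}{479} \left(-538\right) \left(-257222\right) \frac{1}{147273} + \frac{449626}{3} \cdot 458199 = \frac{138385436}{479} \cdot \frac{1}{147273} + 68672727858 = \frac{19769348}{10077681} + 68672727858 = \frac{692061844772506646}{10077681}$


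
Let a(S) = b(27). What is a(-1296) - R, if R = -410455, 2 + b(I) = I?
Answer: 410480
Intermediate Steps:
b(I) = -2 + I
a(S) = 25 (a(S) = -2 + 27 = 25)
a(-1296) - R = 25 - 1*(-410455) = 25 + 410455 = 410480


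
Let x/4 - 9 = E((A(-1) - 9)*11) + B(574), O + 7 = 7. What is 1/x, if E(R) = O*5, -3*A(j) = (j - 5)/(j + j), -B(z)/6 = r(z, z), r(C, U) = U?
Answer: -1/13740 ≈ -7.2780e-5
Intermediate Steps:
O = 0 (O = -7 + 7 = 0)
B(z) = -6*z
A(j) = -(-5 + j)/(6*j) (A(j) = -(j - 5)/(3*(j + j)) = -(-5 + j)/(3*(2*j)) = -(-5 + j)*1/(2*j)/3 = -(-5 + j)/(6*j))
E(R) = 0 (E(R) = 0*5 = 0)
x = -13740 (x = 36 + 4*(0 - 6*574) = 36 + 4*(0 - 3444) = 36 + 4*(-3444) = 36 - 13776 = -13740)
1/x = 1/(-13740) = -1/13740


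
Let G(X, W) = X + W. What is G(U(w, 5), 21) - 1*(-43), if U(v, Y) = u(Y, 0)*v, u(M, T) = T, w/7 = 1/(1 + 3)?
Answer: 64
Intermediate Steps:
w = 7/4 (w = 7/(1 + 3) = 7/4 ≈ 1.7500)
U(v, Y) = 0 (U(v, Y) = 0*v = 0)
G(X, W) = W + X
G(U(w, 5), 21) - 1*(-43) = (21 + 0) - 1*(-43) = 21 + 43 = 64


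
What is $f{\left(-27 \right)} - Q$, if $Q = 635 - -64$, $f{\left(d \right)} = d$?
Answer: $-726$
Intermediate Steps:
$Q = 699$ ($Q = 635 + 64 = 699$)
$f{\left(-27 \right)} - Q = -27 - 699 = -726$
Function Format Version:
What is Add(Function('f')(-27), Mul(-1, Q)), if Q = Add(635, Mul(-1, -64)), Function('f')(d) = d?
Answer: -726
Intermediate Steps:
Q = 699 (Q = Add(635, 64) = 699)
Add(Function('f')(-27), Mul(-1, Q)) = Add(-27, Mul(-1, 699)) = Add(-27, -699) = -726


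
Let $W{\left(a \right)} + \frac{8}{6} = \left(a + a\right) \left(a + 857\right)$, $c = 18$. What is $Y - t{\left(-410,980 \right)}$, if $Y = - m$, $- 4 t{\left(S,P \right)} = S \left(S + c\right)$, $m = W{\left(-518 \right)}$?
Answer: $\frac{1174156}{3} \approx 3.9139 \cdot 10^{5}$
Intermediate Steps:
$W{\left(a \right)} = - \frac{4}{3} + 2 a \left(857 + a\right)$ ($W{\left(a \right)} = - \frac{4}{3} + \left(a + a\right) \left(a + 857\right) = - \frac{4}{3} + 2 a \left(857 + a\right)$)
$m = - \frac{1053616}{3}$ ($m = - \frac{4}{3} + 2 \left(-518\right)^{2} + 1714 \left(-518\right) = - \frac{4}{3} + 2 \cdot 268324 - 887852 = - \frac{4}{3} + 536648 - 887852 = - \frac{1053616}{3} \approx -3.5121 \cdot 10^{5}$)
$t{\left(S,P \right)} = - \frac{S \left(18 + S\right)}{4}$ ($t{\left(S,P \right)} = - \frac{S \left(S + 18\right)}{4} = - \frac{S \left(18 + S\right)}{4}$)
$Y = \frac{1053616}{3}$ ($Y = \left(-1\right) \left(- \frac{1053616}{3}\right) = \frac{1053616}{3} \approx 3.5121 \cdot 10^{5}$)
$Y - t{\left(-410,980 \right)} = \frac{1053616}{3} - \left(- \frac{1}{4}\right) \left(-410\right) \left(18 - 410\right) = \frac{1053616}{3} - \left(- \frac{1}{4}\right) \left(-410\right) \left(-392\right) = \frac{1053616}{3} - -40180 = \frac{1053616}{3} + 40180 = \frac{1174156}{3}$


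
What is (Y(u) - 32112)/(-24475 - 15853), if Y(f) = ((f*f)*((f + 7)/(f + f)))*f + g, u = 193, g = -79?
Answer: -3692709/40328 ≈ -91.567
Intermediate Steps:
Y(f) = -79 + f**2*(7 + f)/2 (Y(f) = ((f*f)*((f + 7)/(f + f)))*f - 79 = (f**2*((7 + f)/((2*f))))*f - 79 = (f**2*((7 + f)*(1/(2*f))))*f - 79 = (f**2*((7 + f)/(2*f)))*f - 79 = (f*(7 + f)/2)*f - 79 = f**2*(7 + f)/2 - 79 = -79 + f**2*(7 + f)/2)
(Y(u) - 32112)/(-24475 - 15853) = ((-79 + (1/2)*193**3 + (7/2)*193**2) - 32112)/(-24475 - 15853) = ((-79 + (1/2)*7189057 + (7/2)*37249) - 32112)/(-40328) = ((-79 + 7189057/2 + 260743/2) - 32112)*(-1/40328) = (3724821 - 32112)*(-1/40328) = 3692709*(-1/40328) = -3692709/40328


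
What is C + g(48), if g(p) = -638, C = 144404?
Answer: 143766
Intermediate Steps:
C + g(48) = 144404 - 638 = 143766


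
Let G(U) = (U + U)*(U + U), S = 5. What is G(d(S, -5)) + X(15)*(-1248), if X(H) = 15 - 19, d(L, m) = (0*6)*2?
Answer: 4992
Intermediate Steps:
d(L, m) = 0 (d(L, m) = 0*2 = 0)
X(H) = -4
G(U) = 4*U² (G(U) = (2*U)*(2*U) = 4*U²)
G(d(S, -5)) + X(15)*(-1248) = 4*0² - 4*(-1248) = 4*0 + 4992 = 0 + 4992 = 4992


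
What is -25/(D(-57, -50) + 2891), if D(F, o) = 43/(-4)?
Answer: -100/11521 ≈ -0.0086798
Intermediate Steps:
D(F, o) = -43/4 (D(F, o) = 43*(-¼) = -43/4)
-25/(D(-57, -50) + 2891) = -25/(-43/4 + 2891) = -25/11521/4 = -25*4/11521 = -100/11521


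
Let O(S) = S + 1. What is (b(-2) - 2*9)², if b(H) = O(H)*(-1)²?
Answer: 361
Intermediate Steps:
O(S) = 1 + S
b(H) = 1 + H (b(H) = (1 + H)*(-1)² = (1 + H)*1 = 1 + H)
(b(-2) - 2*9)² = ((1 - 2) - 2*9)² = (-1 - 18)² = (-19)² = 361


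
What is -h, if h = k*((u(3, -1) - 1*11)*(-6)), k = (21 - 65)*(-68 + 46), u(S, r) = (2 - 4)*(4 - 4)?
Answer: -63888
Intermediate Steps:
u(S, r) = 0 (u(S, r) = -2*0 = 0)
k = 968 (k = -44*(-22) = 968)
h = 63888 (h = 968*((0 - 1*11)*(-6)) = 968*((0 - 11)*(-6)) = 968*(-11*(-6)) = 968*66 = 63888)
-h = -1*63888 = -63888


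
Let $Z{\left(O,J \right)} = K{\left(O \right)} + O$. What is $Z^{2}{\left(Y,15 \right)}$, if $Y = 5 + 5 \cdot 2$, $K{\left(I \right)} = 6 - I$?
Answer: $36$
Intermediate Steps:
$Y = 15$ ($Y = 5 + 10 = 15$)
$Z{\left(O,J \right)} = 6$ ($Z{\left(O,J \right)} = \left(6 - O\right) + O = 6$)
$Z^{2}{\left(Y,15 \right)} = 6^{2} = 36$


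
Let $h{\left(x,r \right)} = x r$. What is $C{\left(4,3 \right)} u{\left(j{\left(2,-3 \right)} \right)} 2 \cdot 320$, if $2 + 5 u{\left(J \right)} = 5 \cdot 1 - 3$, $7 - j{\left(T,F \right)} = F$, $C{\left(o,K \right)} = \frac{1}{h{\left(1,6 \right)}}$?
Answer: $0$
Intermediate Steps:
$h{\left(x,r \right)} = r x$
$C{\left(o,K \right)} = \frac{1}{6}$ ($C{\left(o,K \right)} = \frac{1}{6 \cdot 1} = \frac{1}{6}$)
$j{\left(T,F \right)} = 7 - F$
$u{\left(J \right)} = 0$ ($u{\left(J \right)} = - \frac{2}{5} + \frac{5 \cdot 1 - 3}{5} = - \frac{2}{5} + \frac{5 - 3}{5} = - \frac{2}{5} + \frac{1}{5} \cdot 2 = - \frac{2}{5} + \frac{2}{5} = 0$)
$C{\left(4,3 \right)} u{\left(j{\left(2,-3 \right)} \right)} 2 \cdot 320 = \frac{1}{6} \cdot 0 \cdot 2 \cdot 320 = 0 \cdot 2 \cdot 320 = 0 \cdot 320 = 0$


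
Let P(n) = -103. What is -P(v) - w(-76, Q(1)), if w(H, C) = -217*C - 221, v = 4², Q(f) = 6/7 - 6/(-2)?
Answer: 1161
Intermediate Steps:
Q(f) = 27/7 (Q(f) = 6*(⅐) - 6*(-½) = 6/7 + 3 = 27/7)
v = 16
w(H, C) = -221 - 217*C
-P(v) - w(-76, Q(1)) = -1*(-103) - (-221 - 217*27/7) = 103 - (-221 - 837) = 103 - 1*(-1058) = 103 + 1058 = 1161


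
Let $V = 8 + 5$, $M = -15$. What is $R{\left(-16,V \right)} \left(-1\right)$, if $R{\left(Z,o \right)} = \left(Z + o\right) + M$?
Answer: $18$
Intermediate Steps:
$V = 13$
$R{\left(Z,o \right)} = -15 + Z + o$ ($R{\left(Z,o \right)} = \left(Z + o\right) - 15 = -15 + Z + o$)
$R{\left(-16,V \right)} \left(-1\right) = \left(-15 - 16 + 13\right) \left(-1\right) = \left(-18\right) \left(-1\right) = 18$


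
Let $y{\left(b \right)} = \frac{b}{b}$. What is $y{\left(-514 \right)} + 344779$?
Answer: $344780$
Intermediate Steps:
$y{\left(b \right)} = 1$
$y{\left(-514 \right)} + 344779 = 1 + 344779 = 344780$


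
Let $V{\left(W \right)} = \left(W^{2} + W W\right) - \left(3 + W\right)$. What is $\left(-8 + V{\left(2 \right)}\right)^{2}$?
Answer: $25$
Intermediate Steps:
$V{\left(W \right)} = -3 - W + 2 W^{2}$ ($V{\left(W \right)} = \left(W^{2} + W^{2}\right) - \left(3 + W\right) = 2 W^{2} - \left(3 + W\right) = -3 - W + 2 W^{2}$)
$\left(-8 + V{\left(2 \right)}\right)^{2} = \left(-8 - \left(5 - 8\right)\right)^{2} = \left(-8 - -3\right)^{2} = \left(-8 + 3\right)^{2} = \left(-5\right)^{2} = 25$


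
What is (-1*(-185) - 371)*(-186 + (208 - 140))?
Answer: 21948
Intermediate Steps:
(-1*(-185) - 371)*(-186 + (208 - 140)) = (185 - 371)*(-186 + 68) = -186*(-118) = 21948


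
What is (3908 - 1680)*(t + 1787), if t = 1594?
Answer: 7532868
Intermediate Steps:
(3908 - 1680)*(t + 1787) = (3908 - 1680)*(1594 + 1787) = 2228*3381 = 7532868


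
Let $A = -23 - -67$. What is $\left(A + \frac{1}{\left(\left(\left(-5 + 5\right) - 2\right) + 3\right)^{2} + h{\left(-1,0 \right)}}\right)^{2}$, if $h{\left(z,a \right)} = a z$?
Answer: $2025$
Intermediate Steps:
$A = 44$ ($A = -23 + 67 = 44$)
$\left(A + \frac{1}{\left(\left(\left(-5 + 5\right) - 2\right) + 3\right)^{2} + h{\left(-1,0 \right)}}\right)^{2} = \left(44 + \frac{1}{\left(\left(\left(-5 + 5\right) - 2\right) + 3\right)^{2} + 0 \left(-1\right)}\right)^{2} = \left(44 + \frac{1}{\left(\left(0 - 2\right) + 3\right)^{2} + 0}\right)^{2} = \left(44 + \frac{1}{\left(-2 + 3\right)^{2} + 0}\right)^{2} = \left(44 + \frac{1}{1^{2} + 0}\right)^{2} = \left(44 + \frac{1}{1 + 0}\right)^{2} = \left(44 + 1^{-1}\right)^{2} = \left(44 + 1\right)^{2} = 45^{2} = 2025$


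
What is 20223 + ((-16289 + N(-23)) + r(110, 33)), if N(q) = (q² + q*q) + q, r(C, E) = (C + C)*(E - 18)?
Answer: 8269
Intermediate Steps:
r(C, E) = 2*C*(-18 + E) (r(C, E) = (2*C)*(-18 + E) = 2*C*(-18 + E))
N(q) = q + 2*q² (N(q) = (q² + q²) + q = 2*q² + q = q + 2*q²)
20223 + ((-16289 + N(-23)) + r(110, 33)) = 20223 + ((-16289 - 23*(1 + 2*(-23))) + 2*110*(-18 + 33)) = 20223 + ((-16289 - 23*(1 - 46)) + 2*110*15) = 20223 + ((-16289 - 23*(-45)) + 3300) = 20223 + ((-16289 + 1035) + 3300) = 20223 + (-15254 + 3300) = 20223 - 11954 = 8269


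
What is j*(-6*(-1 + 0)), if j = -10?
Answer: -60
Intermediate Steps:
j*(-6*(-1 + 0)) = -(-60)*(-1 + 0) = -(-60)*(-1) = -10*6 = -60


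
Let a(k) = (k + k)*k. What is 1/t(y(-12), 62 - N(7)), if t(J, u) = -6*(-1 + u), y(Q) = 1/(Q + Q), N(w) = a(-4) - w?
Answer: -1/216 ≈ -0.0046296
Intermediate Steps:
a(k) = 2*k**2 (a(k) = (2*k)*k = 2*k**2)
N(w) = 32 - w (N(w) = 2*(-4)**2 - w = 2*16 - w = 32 - w)
y(Q) = 1/(2*Q)
t(J, u) = 6 - 6*u
1/t(y(-12), 62 - N(7)) = 1/(6 - 6*(62 - (32 - 1*7))) = 1/(6 - 6*(62 - (32 - 7))) = 1/(6 - 6*(62 - 1*25)) = 1/(6 - 6*(62 - 25)) = 1/(6 - 6*37) = 1/(6 - 222) = 1/(-216) = -1/216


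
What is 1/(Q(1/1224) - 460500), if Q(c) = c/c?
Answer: -1/460499 ≈ -2.1716e-6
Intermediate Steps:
Q(c) = 1
1/(Q(1/1224) - 460500) = 1/(1 - 460500) = 1/(-460499) = -1/460499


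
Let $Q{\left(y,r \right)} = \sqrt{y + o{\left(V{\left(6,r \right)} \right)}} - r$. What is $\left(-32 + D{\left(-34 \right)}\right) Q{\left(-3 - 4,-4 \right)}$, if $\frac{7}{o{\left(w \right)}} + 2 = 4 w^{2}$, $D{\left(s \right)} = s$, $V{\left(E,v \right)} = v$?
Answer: $-264 - \frac{33 i \sqrt{26474}}{31} \approx -264.0 - 173.21 i$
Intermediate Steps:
$o{\left(w \right)} = \frac{7}{-2 + 4 w^{2}}$
$Q{\left(y,r \right)} = \sqrt{y + \frac{7}{2 \left(-1 + 2 r^{2}\right)}} - r$
$\left(-32 + D{\left(-34 \right)}\right) Q{\left(-3 - 4,-4 \right)} = \left(-32 - 34\right) \left(\left(-1\right) \left(-4\right) + \frac{\sqrt{2} \sqrt{2 \left(-3 - 4\right) + \frac{7}{-1 + 2 \left(-4\right)^{2}}}}{2}\right) = - 66 \left(4 + \frac{\sqrt{2} \sqrt{2 \left(-3 - 4\right) + \frac{7}{-1 + 2 \cdot 16}}}{2}\right) = - 66 \left(4 + \frac{\sqrt{2} \sqrt{2 \left(-7\right) + \frac{7}{-1 + 32}}}{2}\right) = - 66 \left(4 + \frac{\sqrt{2} \sqrt{-14 + \frac{7}{31}}}{2}\right) = - 66 \left(4 + \frac{\sqrt{2} \sqrt{- \frac{427}{31}}}{2}\right) = - 66 \left(4 + \frac{\sqrt{2} \frac{i \sqrt{13237}}{31}}{2}\right) = - 66 \left(4 + \frac{i \sqrt{26474}}{62}\right) = -264 - \frac{33 i \sqrt{26474}}{31}$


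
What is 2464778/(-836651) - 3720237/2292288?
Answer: -2920840346117/639281682496 ≈ -4.5689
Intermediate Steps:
2464778/(-836651) - 3720237/2292288 = 2464778*(-1/836651) - 3720237*1/2292288 = -2464778/836651 - 1240079/764096 = -2920840346117/639281682496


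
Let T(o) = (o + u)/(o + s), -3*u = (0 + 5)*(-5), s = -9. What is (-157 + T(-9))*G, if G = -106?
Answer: 449228/27 ≈ 16638.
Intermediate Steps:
u = 25/3 (u = -(0 + 5)*(-5)/3 = -5*(-5)/3 = -1/3*(-25) = 25/3 ≈ 8.3333)
T(o) = (25/3 + o)/(-9 + o) (T(o) = (o + 25/3)/(o - 9) = (25/3 + o)/(-9 + o))
(-157 + T(-9))*G = (-157 + (25/3 - 9)/(-9 - 9))*(-106) = (-157 - 2/3/(-18))*(-106) = (-157 - 1/18*(-2/3))*(-106) = (-157 + 1/27)*(-106) = -4238/27*(-106) = 449228/27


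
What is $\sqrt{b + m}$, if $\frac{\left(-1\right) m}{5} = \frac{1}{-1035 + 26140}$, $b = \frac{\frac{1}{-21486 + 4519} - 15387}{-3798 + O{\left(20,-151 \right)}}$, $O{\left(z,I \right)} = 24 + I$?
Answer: $\frac{\sqrt{48564050723998685445}}{3519746105} \approx 1.9799$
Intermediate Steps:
$b = \frac{52214246}{13319095}$ ($b = \frac{\frac{1}{-21486 + 4519} - 15387}{-3798 + \left(24 - 151\right)} = \frac{\frac{1}{-16967} - 15387}{-3798 - 127} = \frac{- \frac{1}{16967} - 15387}{-3925} = \left(- \frac{261071230}{16967}\right) \left(- \frac{1}{3925}\right) = \frac{52214246}{13319095} \approx 3.9203$)
$m = - \frac{1}{5021}$ ($m = - \frac{5}{-1035 + 26140} = - \frac{5}{25105} = \left(-5\right) \frac{1}{25105} = - \frac{1}{5021} \approx -0.00019916$)
$\sqrt{b + m} = \sqrt{\frac{52214246}{13319095} - \frac{1}{5021}} = \sqrt{\frac{262154410071}{66875175995}} = \frac{\sqrt{48564050723998685445}}{3519746105}$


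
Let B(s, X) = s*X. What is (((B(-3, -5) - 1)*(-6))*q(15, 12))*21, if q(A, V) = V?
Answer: -21168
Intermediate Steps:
B(s, X) = X*s
(((B(-3, -5) - 1)*(-6))*q(15, 12))*21 = (((-5*(-3) - 1)*(-6))*12)*21 = (((15 - 1)*(-6))*12)*21 = ((14*(-6))*12)*21 = -84*12*21 = -1008*21 = -21168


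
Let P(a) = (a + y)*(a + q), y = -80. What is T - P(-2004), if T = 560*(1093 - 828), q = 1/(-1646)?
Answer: -3314992370/823 ≈ -4.0279e+6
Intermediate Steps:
q = -1/1646 ≈ -0.00060753
P(a) = (-80 + a)*(-1/1646 + a) (P(a) = (a - 80)*(a - 1/1646) = (-80 + a)*(-1/1646 + a))
T = 148400 (T = 560*265 = 148400)
T - P(-2004) = 148400 - (40/823 + (-2004)² - 131681/1646*(-2004)) = 148400 - (40/823 + 4016016 + 131944362/823) = 148400 - 1*3437125570/823 = 148400 - 3437125570/823 = -3314992370/823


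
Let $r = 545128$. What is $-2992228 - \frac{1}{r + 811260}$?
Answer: $- \frac{4058622152465}{1356388} \approx -2.9922 \cdot 10^{6}$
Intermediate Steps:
$-2992228 - \frac{1}{r + 811260} = -2992228 - \frac{1}{545128 + 811260} = -2992228 - \frac{1}{1356388} = - \frac{4058622152465}{1356388}$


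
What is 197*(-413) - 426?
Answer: -81787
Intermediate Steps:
197*(-413) - 426 = -81361 - 426 = -81787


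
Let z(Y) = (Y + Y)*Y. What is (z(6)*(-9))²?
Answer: 419904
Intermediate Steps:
z(Y) = 2*Y² (z(Y) = (2*Y)*Y = 2*Y²)
(z(6)*(-9))² = ((2*6²)*(-9))² = ((2*36)*(-9))² = (72*(-9))² = (-648)² = 419904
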